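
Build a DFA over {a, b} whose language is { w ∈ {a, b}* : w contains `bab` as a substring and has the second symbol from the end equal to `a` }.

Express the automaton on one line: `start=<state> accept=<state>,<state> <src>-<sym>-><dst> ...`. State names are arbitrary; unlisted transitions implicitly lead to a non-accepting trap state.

Run two small machines in parallel and take their product. One (4 states) tracks whether and how much of `bab` has been seen; the other (7 states) tracks the last 2 symbols read. Each combined state is a pair, one component from each; accept when both components accept. Equivalent product states are then merged.
7 states suffice.
        a   b  
>  s0   s0  s1 
   s1   s2  s1 
   s2   s0  s3 
 * s3   s4  s5 
   s4   s6  s3 
   s5   s4  s5 
 * s6   s6  s3 
(> = start, * = accepting)

start=s0 accept=s3,s6 s0-a->s0 s0-b->s1 s1-a->s2 s1-b->s1 s2-a->s0 s2-b->s3 s3-a->s4 s3-b->s5 s4-a->s6 s4-b->s3 s5-a->s4 s5-b->s5 s6-a->s6 s6-b->s3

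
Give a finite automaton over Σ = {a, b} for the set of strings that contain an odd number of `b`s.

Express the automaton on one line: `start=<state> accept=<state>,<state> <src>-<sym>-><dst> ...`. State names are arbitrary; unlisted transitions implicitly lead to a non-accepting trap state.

start=s0 accept=s1 s0-a->s0 s0-b->s1 s1-a->s1 s1-b->s0

The only thing that matters is how many `b`s have appeared, reduced mod 2. Use one state per residue: s0 for 0, …, s1 for 1. Reading `b` moves to the next residue; anything else stays put. s1 is accepting.
With 2 states:
        a   b  
>  s0   s0  s1 
 * s1   s1  s0 
(> = start, * = accepting)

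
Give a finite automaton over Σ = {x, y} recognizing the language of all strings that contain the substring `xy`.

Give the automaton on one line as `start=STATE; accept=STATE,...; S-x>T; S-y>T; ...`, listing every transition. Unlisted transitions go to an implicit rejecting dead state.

start=q0; accept=q2; q0-x>q1; q0-y>q0; q1-x>q1; q1-y>q2; q2-x>q2; q2-y>q2

Track how much of `xy` has been matched so far: state q0 is no progress, q2 is the absorbing accept state reached once `xy` has occurred. Intermediate states record partial matches; on a mismatch, fall back to the longest reusable overlap.
With 3 states:
        x   y  
>  q0   q1  q0 
   q1   q1  q2 
 * q2   q2  q2 
(> = start, * = accepting)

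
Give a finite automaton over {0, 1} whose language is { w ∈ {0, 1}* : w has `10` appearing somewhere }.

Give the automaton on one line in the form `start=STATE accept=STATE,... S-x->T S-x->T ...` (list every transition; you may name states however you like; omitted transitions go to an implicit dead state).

States A..B record the length of the longest prefix of `10` that matches the current input suffix. Reaching C means `10` has been seen, and we stay there forever. Accept from C.
3 states suffice.
       0  1 
>  A   A  B 
   B   C  B 
 * C   C  C 
(> = start, * = accepting)

start=A accept=C A-0->A A-1->B B-0->C B-1->B C-0->C C-1->C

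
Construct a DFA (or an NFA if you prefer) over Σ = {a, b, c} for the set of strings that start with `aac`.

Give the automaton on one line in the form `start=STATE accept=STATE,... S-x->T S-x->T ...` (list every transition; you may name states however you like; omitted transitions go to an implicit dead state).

Walk along `aac` while the input agrees: from q0 take `a` to q1, and so on. Any deviation drops to the rejecting sink q4. Once q3 is reached the prefix is confirmed and every continuation is accepted.
        a   b   c  
>  q0   q1  q4  q4 
   q1   q2  q4  q4 
   q2   q4  q4  q3 
 * q3   q3  q3  q3 
   q4   q4  q4  q4 
(> = start, * = accepting)

start=q0 accept=q3 q0-a->q1 q0-b->q4 q0-c->q4 q1-a->q2 q1-b->q4 q1-c->q4 q2-a->q4 q2-b->q4 q2-c->q3 q3-a->q3 q3-b->q3 q3-c->q3 q4-a->q4 q4-b->q4 q4-c->q4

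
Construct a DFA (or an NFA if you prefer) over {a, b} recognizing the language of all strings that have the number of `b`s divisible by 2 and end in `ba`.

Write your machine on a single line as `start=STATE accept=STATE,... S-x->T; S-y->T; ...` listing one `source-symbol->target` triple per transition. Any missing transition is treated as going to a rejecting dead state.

start=S0; accept=S3; S0-a->S0; S0-b->S1; S1-a->S1; S1-b->S2; S2-a->S3; S2-b->S1; S3-a->S0; S3-b->S1

Handle the two conditions separately and then intersect. The first has 2 states tracking the count of `b`s modulo 2; the second has 3 states tracking how much of the suffix `ba` has currently been matched. A product state is a pair (one from each), accepting exactly when both do. Minimizing collapses redundant product states.
A 4-state machine:
        a   b  
>  S0   S0  S1 
   S1   S1  S2 
   S2   S3  S1 
 * S3   S0  S1 
(> = start, * = accepting)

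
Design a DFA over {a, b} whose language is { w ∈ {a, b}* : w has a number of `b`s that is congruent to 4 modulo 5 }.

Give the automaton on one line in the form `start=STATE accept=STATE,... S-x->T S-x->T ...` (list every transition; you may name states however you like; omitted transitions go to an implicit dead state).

start=s0 accept=s4 s0-a->s0 s0-b->s1 s1-a->s1 s1-b->s2 s2-a->s2 s2-b->s3 s3-a->s3 s3-b->s4 s4-a->s4 s4-b->s0

Keep the running count of `b`s modulo 5: each `b` advances along the cycle s0 → s1 → s2 → s3 → s4 → s0 while other symbols loop. Accept at s4.
        a   b  
>  s0   s0  s1 
   s1   s1  s2 
   s2   s2  s3 
   s3   s3  s4 
 * s4   s4  s0 
(> = start, * = accepting)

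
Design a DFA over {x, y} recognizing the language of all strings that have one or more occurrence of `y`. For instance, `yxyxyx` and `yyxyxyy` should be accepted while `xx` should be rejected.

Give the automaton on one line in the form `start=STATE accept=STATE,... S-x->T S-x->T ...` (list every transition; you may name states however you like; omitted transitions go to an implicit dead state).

start=A accept=B,C A-x->A A-y->B B-x->B B-y->C C-x->C C-y->C

Only the number of `y`s matters, and only up to 2. Make a chain A → B → C advanced by each `y` (with C absorbing); every other symbol self-loops. The accepting set is {B, C}.
3 states suffice.
       x  y 
>  A   A  B 
 * B   B  C 
 * C   C  C 
(> = start, * = accepting)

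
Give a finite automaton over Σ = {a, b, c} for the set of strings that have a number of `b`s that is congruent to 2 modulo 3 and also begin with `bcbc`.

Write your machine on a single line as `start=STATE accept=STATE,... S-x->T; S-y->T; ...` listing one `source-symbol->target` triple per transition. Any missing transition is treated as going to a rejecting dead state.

start=q0; accept=q7; q0-a->q1; q0-b->q2; q0-c->q1; q1-a->q1; q1-b->q3; q1-c->q1; q2-a->q3; q2-b->q4; q2-c->q5; q3-a->q3; q3-b->q4; q3-c->q3; q4-a->q4; q4-b->q1; q4-c->q4; q5-a->q3; q5-b->q6; q5-c->q3; q6-a->q4; q6-b->q1; q6-c->q7; q7-a->q7; q7-b->q8; q7-c->q7; q8-a->q8; q8-b->q9; q8-c->q8; q9-a->q9; q9-b->q7; q9-c->q9

Run two small machines in parallel and take their product. The first has 3 states tracking the count of `b`s modulo 3; the second has 6 states tracking whether the input so far still matches the prefix `bcbc`. A product state is a pair (one from each), accepting exactly when both do.
        a   b   c  
>  q0   q1  q2  q1 
   q1   q1  q3  q1 
   q2   q3  q4  q5 
   q3   q3  q4  q3 
   q4   q4  q1  q4 
   q5   q3  q6  q3 
   q6   q4  q1  q7 
 * q7   q7  q8  q7 
   q8   q8  q9  q8 
   q9   q9  q7  q9 
(> = start, * = accepting)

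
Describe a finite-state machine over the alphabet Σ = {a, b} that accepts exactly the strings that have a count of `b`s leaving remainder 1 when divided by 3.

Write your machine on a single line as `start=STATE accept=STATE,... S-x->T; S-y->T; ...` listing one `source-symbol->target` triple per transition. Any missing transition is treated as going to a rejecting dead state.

The only thing that matters is how many `b`s have appeared, reduced mod 3. Use one state per residue: s0 for 0, …, s2 for 2. Reading `b` moves to the next residue; anything else stays put. s1 is accepting.
        a   b  
>  s0   s0  s1 
 * s1   s1  s2 
   s2   s2  s0 
(> = start, * = accepting)

start=s0; accept=s1; s0-a->s0; s0-b->s1; s1-a->s1; s1-b->s2; s2-a->s2; s2-b->s0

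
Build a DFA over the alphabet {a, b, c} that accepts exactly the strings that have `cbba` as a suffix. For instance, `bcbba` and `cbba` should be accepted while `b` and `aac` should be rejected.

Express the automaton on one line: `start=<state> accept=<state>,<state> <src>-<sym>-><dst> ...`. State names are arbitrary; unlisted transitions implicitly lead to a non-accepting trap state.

Let each state record the length of the longest suffix of the input read so far that is also a prefix of `cbba`. s1 means the last symbol is `c`; s2 means the last 2 symbols are `cb`; s3 means the last 3 symbols are `cbb`; s4 means the last 4 symbols are `cbba`. Accept only at s4, where the string currently ends in `cbba`.
5 states suffice.
        a   b   c  
>  s0   s0  s0  s1 
   s1   s0  s2  s1 
   s2   s0  s3  s1 
   s3   s4  s0  s1 
 * s4   s0  s0  s1 
(> = start, * = accepting)

start=s0 accept=s4 s0-a->s0 s0-b->s0 s0-c->s1 s1-a->s0 s1-b->s2 s1-c->s1 s2-a->s0 s2-b->s3 s2-c->s1 s3-a->s4 s3-b->s0 s3-c->s1 s4-a->s0 s4-b->s0 s4-c->s1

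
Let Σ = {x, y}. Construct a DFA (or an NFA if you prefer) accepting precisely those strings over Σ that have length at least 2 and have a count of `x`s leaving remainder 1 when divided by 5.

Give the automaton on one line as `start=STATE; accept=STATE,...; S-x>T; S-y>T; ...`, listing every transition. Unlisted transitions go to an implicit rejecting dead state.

Run two small machines in parallel and take their product. The first has 4 states tracking the input length, saturating at 3; the second has 5 states tracking the count of `x`s modulo 5. A product state is a pair (one from each), accepting exactly when both do.
          x    y  
>  q0     q1   q2 
   q1     q3   q4 
   q2     q4   q5 
   q3     q6   q7 
 * q4     q7   q8 
   q5     q8   q9 
   q6    q10   q6 
   q7     q6   q7 
 * q8     q7   q8 
   q9     q8   q9 
   q10    q9  q10 
(> = start, * = accepting)

start=q0; accept=q4,q8; q0-x>q1; q0-y>q2; q1-x>q3; q1-y>q4; q2-x>q4; q2-y>q5; q3-x>q6; q3-y>q7; q4-x>q7; q4-y>q8; q5-x>q8; q5-y>q9; q6-x>q10; q6-y>q6; q7-x>q6; q7-y>q7; q8-x>q7; q8-y>q8; q9-x>q8; q9-y>q9; q10-x>q9; q10-y>q10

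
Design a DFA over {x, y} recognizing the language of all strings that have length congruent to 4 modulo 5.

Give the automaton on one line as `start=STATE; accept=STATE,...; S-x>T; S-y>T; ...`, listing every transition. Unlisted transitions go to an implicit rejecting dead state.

Count input length modulo 5: every symbol advances one step around the cycle q0 → q1 → q2 → q3 → q4 → q0. Accept at q4.
5 states suffice.
        x   y  
>  q0   q1  q1 
   q1   q2  q2 
   q2   q3  q3 
   q3   q4  q4 
 * q4   q0  q0 
(> = start, * = accepting)

start=q0; accept=q4; q0-x>q1; q0-y>q1; q1-x>q2; q1-y>q2; q2-x>q3; q2-y>q3; q3-x>q4; q3-y>q4; q4-x>q0; q4-y>q0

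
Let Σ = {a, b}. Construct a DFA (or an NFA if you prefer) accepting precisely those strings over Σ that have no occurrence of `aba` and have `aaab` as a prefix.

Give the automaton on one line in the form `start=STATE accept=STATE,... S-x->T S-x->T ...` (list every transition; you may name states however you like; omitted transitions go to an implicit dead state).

Run two small machines in parallel and take their product. The first has 4 states tracking partial matches of the forbidden pattern `aba`; the second has 6 states tracking whether the input so far still matches the prefix `aaab`. A product state is a pair (one from each), accepting exactly when both do. Equivalent product states are then merged.
An 8-state machine:
        a   b  
>  q0   q1  q2 
   q1   q3  q2 
   q2   q2  q2 
   q3   q4  q2 
   q4   q2  q5 
 * q5   q2  q6 
 * q6   q7  q6 
 * q7   q7  q5 
(> = start, * = accepting)

start=q0 accept=q5,q6,q7 q0-a->q1 q0-b->q2 q1-a->q3 q1-b->q2 q2-a->q2 q2-b->q2 q3-a->q4 q3-b->q2 q4-a->q2 q4-b->q5 q5-a->q2 q5-b->q6 q6-a->q7 q6-b->q6 q7-a->q7 q7-b->q5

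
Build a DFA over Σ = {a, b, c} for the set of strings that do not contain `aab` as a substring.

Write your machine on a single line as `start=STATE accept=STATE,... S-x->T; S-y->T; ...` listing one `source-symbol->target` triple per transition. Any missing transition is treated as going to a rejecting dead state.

start=q0; accept=q0,q1,q2; q0-a->q1; q0-b->q0; q0-c->q0; q1-a->q2; q1-b->q0; q1-c->q0; q2-a->q2; q2-b->q3; q2-c->q0; q3-a->q3; q3-b->q3; q3-c->q3

Track partial matches of the forbidden pattern `aab`. State q3 is a dead state reached once `aab` has occurred; every other state accepts. q0 means no part of `aab` is currently matched.
        a   b   c  
>* q0   q1  q0  q0 
 * q1   q2  q0  q0 
 * q2   q2  q3  q0 
   q3   q3  q3  q3 
(> = start, * = accepting)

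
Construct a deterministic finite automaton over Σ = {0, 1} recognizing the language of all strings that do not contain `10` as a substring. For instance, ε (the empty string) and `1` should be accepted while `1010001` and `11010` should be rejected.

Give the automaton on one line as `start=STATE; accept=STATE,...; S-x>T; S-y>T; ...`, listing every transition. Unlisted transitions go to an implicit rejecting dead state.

Track partial matches of the forbidden pattern `10`. State q2 is a dead state reached once `10` has occurred; every other state accepts. q0 means no part of `10` is currently matched.
        0   1  
>* q0   q0  q1 
 * q1   q2  q1 
   q2   q2  q2 
(> = start, * = accepting)

start=q0; accept=q0,q1; q0-0>q0; q0-1>q1; q1-0>q2; q1-1>q1; q2-0>q2; q2-1>q2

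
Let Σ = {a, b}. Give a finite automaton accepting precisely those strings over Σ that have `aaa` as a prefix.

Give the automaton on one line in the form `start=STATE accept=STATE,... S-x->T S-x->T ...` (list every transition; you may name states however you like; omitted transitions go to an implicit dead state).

Walk along `aaa` while the input agrees: from S0 take `a` to S1, and so on. Any deviation drops to the rejecting sink S4. Once S3 is reached the prefix is confirmed and every continuation is accepted.
With 5 states:
        a   b  
>  S0   S1  S4 
   S1   S2  S4 
   S2   S3  S4 
 * S3   S3  S3 
   S4   S4  S4 
(> = start, * = accepting)

start=S0 accept=S3 S0-a->S1 S0-b->S4 S1-a->S2 S1-b->S4 S2-a->S3 S2-b->S4 S3-a->S3 S3-b->S3 S4-a->S4 S4-b->S4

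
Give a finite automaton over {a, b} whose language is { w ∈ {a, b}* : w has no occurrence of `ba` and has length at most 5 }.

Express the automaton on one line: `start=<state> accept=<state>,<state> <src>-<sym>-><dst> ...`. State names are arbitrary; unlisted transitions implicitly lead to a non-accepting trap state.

Handle the two conditions separately and then intersect. The first has 3 states tracking partial matches of the forbidden pattern `ba`; the second has 7 states tracking the input length, saturating at 6. A product state is a pair (one from each), accepting exactly when both do. After merging equivalent states the machine shrinks.
11 states suffice.
          a    b  
>* q0     q1   q2 
 * q1     q3   q4 
 * q2     q5   q4 
 * q3     q6   q7 
 * q4     q5   q7 
   q5     q5   q5 
 * q6     q8   q9 
 * q7     q5   q9 
 * q8    q10  q10 
 * q9     q5  q10 
 * q10    q5   q5 
(> = start, * = accepting)

start=q0 accept=q0,q1,q2,q3,q4,q6,q7,q8,q9,q10 q0-a->q1 q0-b->q2 q1-a->q3 q1-b->q4 q2-a->q5 q2-b->q4 q3-a->q6 q3-b->q7 q4-a->q5 q4-b->q7 q5-a->q5 q5-b->q5 q6-a->q8 q6-b->q9 q7-a->q5 q7-b->q9 q8-a->q10 q8-b->q10 q9-a->q5 q9-b->q10 q10-a->q5 q10-b->q5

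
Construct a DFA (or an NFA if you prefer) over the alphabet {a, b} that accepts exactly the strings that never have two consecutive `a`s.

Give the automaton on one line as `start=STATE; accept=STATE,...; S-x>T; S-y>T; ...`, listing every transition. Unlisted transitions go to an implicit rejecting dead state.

This is the complement of 'contains `aa`'. Use the same substring-matching states — s0 through s2 holding how much of `aa` has just been matched — but flip the accepting set: everything except the trap s2 accepts.
With 3 states:
        a   b  
>* s0   s1  s0 
 * s1   s2  s0 
   s2   s2  s2 
(> = start, * = accepting)

start=s0; accept=s0,s1; s0-a>s1; s0-b>s0; s1-a>s2; s1-b>s0; s2-a>s2; s2-b>s2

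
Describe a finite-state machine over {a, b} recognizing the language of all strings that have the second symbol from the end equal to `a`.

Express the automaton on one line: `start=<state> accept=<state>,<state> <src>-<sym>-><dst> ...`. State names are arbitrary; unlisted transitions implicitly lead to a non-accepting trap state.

start=s0 accept=s3,s4 s0-a->s1 s0-b->s2 s1-a->s3 s1-b->s4 s2-a->s5 s2-b->s6 s3-a->s3 s3-b->s4 s4-a->s5 s4-b->s6 s5-a->s3 s5-b->s4 s6-a->s5 s6-b->s6

A DFA must remember the last 2 symbols (since which symbol is second-to-last isn't known until the input ends). Use one state per possible window of the last ≤2 symbols; accept from those whose window starts with `a`.
7 states suffice.
        a   b  
>  s0   s1  s2 
   s1   s3  s4 
   s2   s5  s6 
 * s3   s3  s4 
 * s4   s5  s6 
   s5   s3  s4 
   s6   s5  s6 
(> = start, * = accepting)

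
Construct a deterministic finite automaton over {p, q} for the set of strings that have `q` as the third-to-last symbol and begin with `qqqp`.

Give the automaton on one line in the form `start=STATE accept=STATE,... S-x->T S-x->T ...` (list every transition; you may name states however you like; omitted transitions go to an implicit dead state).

Build one automaton per condition and run them in lockstep. One (15 states) tracks the last 3 symbols read; the other (6 states) tracks whether the input so far still matches the prefix `qqqp`. Each combined state is a pair, one component from each; accept when both components accept. After merging equivalent states the machine shrinks.
A 13-state machine:
       p  q 
>  A   B  C 
   B   B  B 
   C   B  D 
   D   B  E 
   E   F  B 
 * F   G  H 
 * G   I  J 
 * H   K  L 
   I   I  J 
   J   K  L 
   K   G  H 
   L   F  M 
 * M   F  M 
(> = start, * = accepting)

start=A accept=F,G,H,M A-p->B A-q->C B-p->B B-q->B C-p->B C-q->D D-p->B D-q->E E-p->F E-q->B F-p->G F-q->H G-p->I G-q->J H-p->K H-q->L I-p->I I-q->J J-p->K J-q->L K-p->G K-q->H L-p->F L-q->M M-p->F M-q->M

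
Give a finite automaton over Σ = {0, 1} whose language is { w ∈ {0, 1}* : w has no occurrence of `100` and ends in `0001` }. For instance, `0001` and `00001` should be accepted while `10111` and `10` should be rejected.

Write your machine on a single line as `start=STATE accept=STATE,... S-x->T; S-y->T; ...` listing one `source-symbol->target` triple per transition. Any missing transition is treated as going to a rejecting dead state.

start=A; accept=F; A-0->B; A-1->C; B-0->D; B-1->C; C-0->C; C-1->C; D-0->E; D-1->C; E-0->E; E-1->F; F-0->C; F-1->C

Handle the two conditions separately and then intersect. The first has 4 states tracking partial matches of the forbidden pattern `100`; the second has 5 states tracking how much of the suffix `0001` has currently been matched. A product state is a pair (one from each), accepting exactly when both do. After merging equivalent states the machine shrinks.
6 states suffice.
       0  1 
>  A   B  C 
   B   D  C 
   C   C  C 
   D   E  C 
   E   E  F 
 * F   C  C 
(> = start, * = accepting)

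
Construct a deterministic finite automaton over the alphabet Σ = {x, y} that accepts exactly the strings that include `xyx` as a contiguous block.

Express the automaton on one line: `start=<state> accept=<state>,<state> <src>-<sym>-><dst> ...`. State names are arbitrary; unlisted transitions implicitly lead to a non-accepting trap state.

States s0..s2 record the length of the longest prefix of `xyx` that matches the current input suffix. Reaching s3 means `xyx` has been seen, and we stay there forever. Accept from s3.
        x   y  
>  s0   s1  s0 
   s1   s1  s2 
   s2   s3  s0 
 * s3   s3  s3 
(> = start, * = accepting)

start=s0 accept=s3 s0-x->s1 s0-y->s0 s1-x->s1 s1-y->s2 s2-x->s3 s2-y->s0 s3-x->s3 s3-y->s3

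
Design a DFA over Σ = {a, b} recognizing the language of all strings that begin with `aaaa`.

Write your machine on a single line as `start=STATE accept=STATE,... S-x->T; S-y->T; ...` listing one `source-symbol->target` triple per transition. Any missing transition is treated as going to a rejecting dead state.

Check the first 4 symbols one by one: S0 through S3 record how many have matched `aaaa` so far; any wrong symbol goes to the dead state S5. After all 4 match we enter the accepting sink S4.
6 states suffice.
        a   b  
>  S0   S1  S5 
   S1   S2  S5 
   S2   S3  S5 
   S3   S4  S5 
 * S4   S4  S4 
   S5   S5  S5 
(> = start, * = accepting)

start=S0; accept=S4; S0-a->S1; S0-b->S5; S1-a->S2; S1-b->S5; S2-a->S3; S2-b->S5; S3-a->S4; S3-b->S5; S4-a->S4; S4-b->S4; S5-a->S5; S5-b->S5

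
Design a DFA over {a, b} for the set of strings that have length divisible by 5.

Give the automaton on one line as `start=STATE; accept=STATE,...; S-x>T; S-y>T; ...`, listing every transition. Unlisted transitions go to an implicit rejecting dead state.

Count input length modulo 5: every symbol advances one step around the cycle s0 → s1 → s2 → s3 → s4 → s0. Accept at s0.
        a   b  
>* s0   s1  s1 
   s1   s2  s2 
   s2   s3  s3 
   s3   s4  s4 
   s4   s0  s0 
(> = start, * = accepting)

start=s0; accept=s0; s0-a>s1; s0-b>s1; s1-a>s2; s1-b>s2; s2-a>s3; s2-b>s3; s3-a>s4; s3-b>s4; s4-a>s0; s4-b>s0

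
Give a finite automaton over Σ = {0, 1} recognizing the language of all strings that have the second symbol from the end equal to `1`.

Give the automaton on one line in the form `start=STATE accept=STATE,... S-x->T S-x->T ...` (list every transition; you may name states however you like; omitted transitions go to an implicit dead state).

start=s0 accept=s5,s6 s0-0->s1 s0-1->s2 s1-0->s3 s1-1->s4 s2-0->s5 s2-1->s6 s3-0->s3 s3-1->s4 s4-0->s5 s4-1->s6 s5-0->s3 s5-1->s4 s6-0->s5 s6-1->s6

A DFA must remember the last 2 symbols (since which symbol is second-to-last isn't known until the input ends). Use one state per possible window of the last ≤2 symbols; accept from those whose window starts with `1`.
A 7-state machine:
        0   1  
>  s0   s1  s2 
   s1   s3  s4 
   s2   s5  s6 
   s3   s3  s4 
   s4   s5  s6 
 * s5   s3  s4 
 * s6   s5  s6 
(> = start, * = accepting)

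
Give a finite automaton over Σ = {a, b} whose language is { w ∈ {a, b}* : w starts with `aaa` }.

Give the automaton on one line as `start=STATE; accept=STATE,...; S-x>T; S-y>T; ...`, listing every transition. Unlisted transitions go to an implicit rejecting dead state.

Check the first 3 symbols one by one: S0 through S2 record how many have matched `aaa` so far; any wrong symbol goes to the dead state S4. After all 3 match we enter the accepting sink S3.
5 states suffice.
        a   b  
>  S0   S1  S4 
   S1   S2  S4 
   S2   S3  S4 
 * S3   S3  S3 
   S4   S4  S4 
(> = start, * = accepting)

start=S0; accept=S3; S0-a>S1; S0-b>S4; S1-a>S2; S1-b>S4; S2-a>S3; S2-b>S4; S3-a>S3; S3-b>S3; S4-a>S4; S4-b>S4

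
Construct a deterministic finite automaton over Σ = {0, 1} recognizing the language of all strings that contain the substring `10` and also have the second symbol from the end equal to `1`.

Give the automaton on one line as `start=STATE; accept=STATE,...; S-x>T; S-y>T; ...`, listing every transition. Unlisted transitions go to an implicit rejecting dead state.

start=q0; accept=q2,q5; q0-0>q0; q0-1>q1; q1-0>q2; q1-1>q1; q2-0>q3; q2-1>q4; q3-0>q3; q3-1>q4; q4-0>q2; q4-1>q5; q5-0>q2; q5-1>q5

Run two small machines in parallel and take their product. One (3 states) tracks whether and how much of `10` has been seen; the other (7 states) tracks the last 2 symbols read. Each combined state is a pair, one component from each; accept when both components accept. After merging equivalent states the machine shrinks.
With 6 states:
        0   1  
>  q0   q0  q1 
   q1   q2  q1 
 * q2   q3  q4 
   q3   q3  q4 
   q4   q2  q5 
 * q5   q2  q5 
(> = start, * = accepting)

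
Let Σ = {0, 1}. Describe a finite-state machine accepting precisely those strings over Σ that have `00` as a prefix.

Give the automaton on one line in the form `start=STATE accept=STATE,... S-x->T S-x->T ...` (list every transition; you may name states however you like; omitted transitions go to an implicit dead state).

Check the first 2 symbols one by one: s0 through s1 record how many have matched `00` so far; any wrong symbol goes to the dead state s3. After all 2 match we enter the accepting sink s2.
        0   1  
>  s0   s1  s3 
   s1   s2  s3 
 * s2   s2  s2 
   s3   s3  s3 
(> = start, * = accepting)

start=s0 accept=s2 s0-0->s1 s0-1->s3 s1-0->s2 s1-1->s3 s2-0->s2 s2-1->s2 s3-0->s3 s3-1->s3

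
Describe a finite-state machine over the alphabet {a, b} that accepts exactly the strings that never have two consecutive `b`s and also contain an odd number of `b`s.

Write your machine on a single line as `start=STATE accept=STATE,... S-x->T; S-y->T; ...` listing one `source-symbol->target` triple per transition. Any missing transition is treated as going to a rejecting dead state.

start=s0; accept=s1,s2; s0-a->s0; s0-b->s1; s1-a->s2; s1-b->s3; s2-a->s2; s2-b->s4; s3-a->s3; s3-b->s3; s4-a->s0; s4-b->s3

Run two small machines in parallel and take their product. The first has 3 states tracking partial matches of the forbidden pattern `bb`; the second has 2 states tracking the count of `b`s modulo 2. A product state is a pair (one from each), accepting exactly when both do. Minimizing collapses redundant product states.
        a   b  
>  s0   s0  s1 
 * s1   s2  s3 
 * s2   s2  s4 
   s3   s3  s3 
   s4   s0  s3 
(> = start, * = accepting)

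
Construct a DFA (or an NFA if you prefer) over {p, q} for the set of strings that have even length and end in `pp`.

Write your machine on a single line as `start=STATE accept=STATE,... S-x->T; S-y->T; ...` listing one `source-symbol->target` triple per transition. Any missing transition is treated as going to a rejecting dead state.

Build one automaton per condition and run them in lockstep. One (2 states) tracks the input length modulo 2; the other (3 states) tracks how much of the suffix `pp` has currently been matched. Each combined state is a pair, one component from each; accept when both components accept.
6 states suffice.
       p  q 
>  A   B  C 
   B   D  A 
   C   E  A 
 * D   F  C 
   E   F  C 
   F   D  A 
(> = start, * = accepting)

start=A; accept=D; A-p->B; A-q->C; B-p->D; B-q->A; C-p->E; C-q->A; D-p->F; D-q->C; E-p->F; E-q->C; F-p->D; F-q->A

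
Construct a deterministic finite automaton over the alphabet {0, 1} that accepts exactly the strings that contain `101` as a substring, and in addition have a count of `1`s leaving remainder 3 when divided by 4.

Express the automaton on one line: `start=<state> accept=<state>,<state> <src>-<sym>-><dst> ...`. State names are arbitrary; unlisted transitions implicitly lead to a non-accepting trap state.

start=q0 accept=q8 q0-0->q0 q0-1->q1 q1-0->q2 q1-1->q3 q2-0->q4 q2-1->q5 q3-0->q6 q3-1->q7 q4-0->q4 q4-1->q3 q5-0->q5 q5-1->q8 q6-0->q9 q6-1->q8 q7-0->q10 q7-1->q11 q8-0->q8 q8-1->q12 q9-0->q9 q9-1->q7 q10-0->q13 q10-1->q12 q11-0->q14 q11-1->q1 q12-0->q12 q12-1->q15 q13-0->q13 q13-1->q11 q14-0->q0 q14-1->q15 q15-0->q15 q15-1->q5

Run two small machines in parallel and take their product. One (4 states) tracks whether and how much of `101` has been seen; the other (4 states) tracks the count of `1`s modulo 4. Each combined state is a pair, one component from each; accept when both components accept.
16 states suffice.
          0    1  
>  q0     q0   q1 
   q1     q2   q3 
   q2     q4   q5 
   q3     q6   q7 
   q4     q4   q3 
   q5     q5   q8 
   q6     q9   q8 
   q7    q10  q11 
 * q8     q8  q12 
   q9     q9   q7 
   q10   q13  q12 
   q11   q14   q1 
   q12   q12  q15 
   q13   q13  q11 
   q14    q0  q15 
   q15   q15   q5 
(> = start, * = accepting)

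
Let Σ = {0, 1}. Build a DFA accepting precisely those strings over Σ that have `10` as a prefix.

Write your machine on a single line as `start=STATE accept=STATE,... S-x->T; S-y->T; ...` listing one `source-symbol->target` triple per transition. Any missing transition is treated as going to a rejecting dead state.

Walk along `10` while the input agrees: from q0 take `1` to q1, and so on. Any deviation drops to the rejecting sink q3. Once q2 is reached the prefix is confirmed and every continuation is accepted.
A 4-state machine:
        0   1  
>  q0   q3  q1 
   q1   q2  q3 
 * q2   q2  q2 
   q3   q3  q3 
(> = start, * = accepting)

start=q0; accept=q2; q0-0->q3; q0-1->q1; q1-0->q2; q1-1->q3; q2-0->q2; q2-1->q2; q3-0->q3; q3-1->q3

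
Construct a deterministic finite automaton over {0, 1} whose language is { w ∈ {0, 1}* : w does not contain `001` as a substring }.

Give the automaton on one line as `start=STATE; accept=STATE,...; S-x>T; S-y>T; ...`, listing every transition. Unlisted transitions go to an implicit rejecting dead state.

start=A; accept=A,B,C; A-0>B; A-1>A; B-0>C; B-1>A; C-0>C; C-1>D; D-0>D; D-1>D

Track partial matches of the forbidden pattern `001`. State D is a dead state reached once `001` has occurred; every other state accepts. A means no part of `001` is currently matched.
4 states suffice.
       0  1 
>* A   B  A 
 * B   C  A 
 * C   C  D 
   D   D  D 
(> = start, * = accepting)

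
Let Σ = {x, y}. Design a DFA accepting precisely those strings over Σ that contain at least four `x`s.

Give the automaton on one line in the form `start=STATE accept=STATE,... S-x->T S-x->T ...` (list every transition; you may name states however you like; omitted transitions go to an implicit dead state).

Count `x`s, saturating at 5: states s0 through s4 mean 0 through 4 `x`s seen; s5 means more than 4. Each `x` increments (capped at s5); other symbols loop. Accept from {s4, s5}.
A 6-state machine:
        x   y  
>  s0   s1  s0 
   s1   s2  s1 
   s2   s3  s2 
   s3   s4  s3 
 * s4   s5  s4 
 * s5   s5  s5 
(> = start, * = accepting)

start=s0 accept=s4,s5 s0-x->s1 s0-y->s0 s1-x->s2 s1-y->s1 s2-x->s3 s2-y->s2 s3-x->s4 s3-y->s3 s4-x->s5 s4-y->s4 s5-x->s5 s5-y->s5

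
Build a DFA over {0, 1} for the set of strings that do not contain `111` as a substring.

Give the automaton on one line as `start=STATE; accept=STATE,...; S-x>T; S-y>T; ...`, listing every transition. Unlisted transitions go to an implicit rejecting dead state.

This is the complement of 'contains `111`'. Use the same substring-matching states — S0 through S3 holding how much of `111` has just been matched — but flip the accepting set: everything except the trap S3 accepts.
A 4-state machine:
        0   1  
>* S0   S0  S1 
 * S1   S0  S2 
 * S2   S0  S3 
   S3   S3  S3 
(> = start, * = accepting)

start=S0; accept=S0,S1,S2; S0-0>S0; S0-1>S1; S1-0>S0; S1-1>S2; S2-0>S0; S2-1>S3; S3-0>S3; S3-1>S3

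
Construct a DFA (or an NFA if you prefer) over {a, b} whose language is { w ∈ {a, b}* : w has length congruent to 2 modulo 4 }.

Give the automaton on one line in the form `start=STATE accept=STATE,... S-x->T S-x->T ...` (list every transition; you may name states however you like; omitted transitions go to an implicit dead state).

Count input length modulo 4: every symbol advances one step around the cycle q0 → q1 → q2 → q3 → q0. Accept at q2.
A 4-state machine:
        a   b  
>  q0   q1  q1 
   q1   q2  q2 
 * q2   q3  q3 
   q3   q0  q0 
(> = start, * = accepting)

start=q0 accept=q2 q0-a->q1 q0-b->q1 q1-a->q2 q1-b->q2 q2-a->q3 q2-b->q3 q3-a->q0 q3-b->q0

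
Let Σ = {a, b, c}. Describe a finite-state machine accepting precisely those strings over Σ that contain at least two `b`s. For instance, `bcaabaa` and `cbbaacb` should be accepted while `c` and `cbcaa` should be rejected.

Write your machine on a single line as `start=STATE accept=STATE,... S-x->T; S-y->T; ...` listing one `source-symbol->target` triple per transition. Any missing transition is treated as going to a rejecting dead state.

Count `b`s, saturating at 3: states q0 through q2 mean 0 through 2 `b`s seen; q3 means more than 2. Each `b` increments (capped at q3); other symbols loop. Accept from {q2, q3}.
        a   b   c  
>  q0   q0  q1  q0 
   q1   q1  q2  q1 
 * q2   q2  q3  q2 
 * q3   q3  q3  q3 
(> = start, * = accepting)

start=q0; accept=q2,q3; q0-a->q0; q0-b->q1; q0-c->q0; q1-a->q1; q1-b->q2; q1-c->q1; q2-a->q2; q2-b->q3; q2-c->q2; q3-a->q3; q3-b->q3; q3-c->q3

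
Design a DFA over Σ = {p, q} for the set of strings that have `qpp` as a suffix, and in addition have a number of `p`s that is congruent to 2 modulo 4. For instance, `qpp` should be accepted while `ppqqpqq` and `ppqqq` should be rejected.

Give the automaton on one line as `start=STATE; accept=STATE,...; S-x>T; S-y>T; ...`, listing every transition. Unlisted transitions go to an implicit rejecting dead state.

start=S0; accept=S6; S0-p>S1; S0-q>S2; S1-p>S3; S1-q>S1; S2-p>S4; S2-q>S2; S3-p>S5; S3-q>S3; S4-p>S6; S4-q>S1; S5-p>S0; S5-q>S5; S6-p>S5; S6-q>S3

Handle the two conditions separately and then intersect. The first has 4 states tracking how much of the suffix `qpp` has currently been matched; the second has 4 states tracking the count of `p`s modulo 4. A product state is a pair (one from each), accepting exactly when both do. After merging equivalent states the machine shrinks.
7 states suffice.
        p   q  
>  S0   S1  S2 
   S1   S3  S1 
   S2   S4  S2 
   S3   S5  S3 
   S4   S6  S1 
   S5   S0  S5 
 * S6   S5  S3 
(> = start, * = accepting)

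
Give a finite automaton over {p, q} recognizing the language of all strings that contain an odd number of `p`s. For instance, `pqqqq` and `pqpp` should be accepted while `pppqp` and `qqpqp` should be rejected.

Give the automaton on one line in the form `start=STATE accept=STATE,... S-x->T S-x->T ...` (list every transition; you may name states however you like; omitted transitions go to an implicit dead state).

Keep the running count of `p`s modulo 2: each `p` advances along the cycle s0 → s1 → s0 while other symbols loop. Accept at s1.
        p   q  
>  s0   s1  s0 
 * s1   s0  s1 
(> = start, * = accepting)

start=s0 accept=s1 s0-p->s1 s0-q->s0 s1-p->s0 s1-q->s1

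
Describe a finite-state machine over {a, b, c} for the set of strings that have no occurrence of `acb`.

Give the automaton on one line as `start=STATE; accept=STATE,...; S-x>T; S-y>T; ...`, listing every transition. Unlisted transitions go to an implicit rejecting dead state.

Track partial matches of the forbidden pattern `acb`. State q3 is a dead state reached once `acb` has occurred; every other state accepts. q0 means no part of `acb` is currently matched.
With 4 states:
        a   b   c  
>* q0   q1  q0  q0 
 * q1   q1  q0  q2 
 * q2   q1  q3  q0 
   q3   q3  q3  q3 
(> = start, * = accepting)

start=q0; accept=q0,q1,q2; q0-a>q1; q0-b>q0; q0-c>q0; q1-a>q1; q1-b>q0; q1-c>q2; q2-a>q1; q2-b>q3; q2-c>q0; q3-a>q3; q3-b>q3; q3-c>q3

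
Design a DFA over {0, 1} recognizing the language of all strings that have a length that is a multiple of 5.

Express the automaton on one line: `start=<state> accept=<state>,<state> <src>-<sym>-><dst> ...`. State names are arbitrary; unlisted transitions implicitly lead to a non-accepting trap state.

start=q0 accept=q0 q0-0->q1 q0-1->q1 q1-0->q2 q1-1->q2 q2-0->q3 q2-1->q3 q3-0->q4 q3-1->q4 q4-0->q0 q4-1->q0

Count input length modulo 5: every symbol advances one step around the cycle q0 → q1 → q2 → q3 → q4 → q0. Accept at q0.
A 5-state machine:
        0   1  
>* q0   q1  q1 
   q1   q2  q2 
   q2   q3  q3 
   q3   q4  q4 
   q4   q0  q0 
(> = start, * = accepting)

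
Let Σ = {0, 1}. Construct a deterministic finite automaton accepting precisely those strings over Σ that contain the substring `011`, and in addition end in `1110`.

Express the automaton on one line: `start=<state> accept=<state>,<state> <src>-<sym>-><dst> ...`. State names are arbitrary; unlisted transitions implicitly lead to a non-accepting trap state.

Run two small machines in parallel and take their product. The first has 4 states tracking whether and how much of `011` has been seen; the second has 5 states tracking how much of the suffix `1110` has currently been matched. A product state is a pair (one from each), accepting exactly when both do.
          0    1  
>  s0     s1   s2 
   s1     s1   s3 
   s2     s1   s4 
   s3     s1   s5 
   s4     s1   s6 
   s5     s7   s8 
   s6     s9   s6 
   s7     s7  s10 
   s8    s11   s8 
   s9     s1   s3 
   s10    s7   s5 
 * s11    s7  s10 
(> = start, * = accepting)

start=s0 accept=s11 s0-0->s1 s0-1->s2 s1-0->s1 s1-1->s3 s2-0->s1 s2-1->s4 s3-0->s1 s3-1->s5 s4-0->s1 s4-1->s6 s5-0->s7 s5-1->s8 s6-0->s9 s6-1->s6 s7-0->s7 s7-1->s10 s8-0->s11 s8-1->s8 s9-0->s1 s9-1->s3 s10-0->s7 s10-1->s5 s11-0->s7 s11-1->s10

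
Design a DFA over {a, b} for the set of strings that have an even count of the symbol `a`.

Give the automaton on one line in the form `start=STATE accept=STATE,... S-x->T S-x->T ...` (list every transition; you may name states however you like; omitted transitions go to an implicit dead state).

The only thing that matters is how many `a`s have appeared, reduced mod 2. Use one state per residue: q0 for 0, …, q1 for 1. Reading `a` moves to the next residue; anything else stays put. q0 is accepting.
        a   b  
>* q0   q1  q0 
   q1   q0  q1 
(> = start, * = accepting)

start=q0 accept=q0 q0-a->q1 q0-b->q0 q1-a->q0 q1-b->q1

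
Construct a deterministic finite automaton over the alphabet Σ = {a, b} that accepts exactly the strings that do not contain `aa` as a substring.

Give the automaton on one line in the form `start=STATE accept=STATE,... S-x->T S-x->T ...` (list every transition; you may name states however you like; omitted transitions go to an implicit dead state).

Track partial matches of the forbidden pattern `aa`. State q2 is a dead state reached once `aa` has occurred; every other state accepts. q0 means no part of `aa` is currently matched.
With 3 states:
        a   b  
>* q0   q1  q0 
 * q1   q2  q0 
   q2   q2  q2 
(> = start, * = accepting)

start=q0 accept=q0,q1 q0-a->q1 q0-b->q0 q1-a->q2 q1-b->q0 q2-a->q2 q2-b->q2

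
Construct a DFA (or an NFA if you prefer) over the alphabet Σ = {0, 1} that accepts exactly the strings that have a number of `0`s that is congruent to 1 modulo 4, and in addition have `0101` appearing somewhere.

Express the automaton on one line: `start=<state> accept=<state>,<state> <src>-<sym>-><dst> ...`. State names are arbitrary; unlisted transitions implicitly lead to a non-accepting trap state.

start=q0 accept=q19 q0-0->q1 q0-1->q0 q1-0->q2 q1-1->q3 q2-0->q4 q2-1->q5 q3-0->q6 q3-1->q7 q4-0->q8 q4-1->q9 q5-0->q10 q5-1->q11 q6-0->q4 q6-1->q12 q7-0->q2 q7-1->q7 q8-0->q1 q8-1->q13 q9-0->q14 q9-1->q15 q10-0->q8 q10-1->q16 q11-0->q4 q11-1->q11 q12-0->q16 q12-1->q12 q13-0->q17 q13-1->q0 q14-0->q1 q14-1->q18 q15-0->q8 q15-1->q15 q16-0->q18 q16-1->q16 q17-0->q2 q17-1->q19 q18-0->q19 q18-1->q18 q19-0->q12 q19-1->q19

Run two small machines in parallel and take their product. The first has 4 states tracking the count of `0`s modulo 4; the second has 5 states tracking whether and how much of `0101` has been seen. A product state is a pair (one from each), accepting exactly when both do.
With 20 states:
          0    1  
>  q0     q1   q0 
   q1     q2   q3 
   q2     q4   q5 
   q3     q6   q7 
   q4     q8   q9 
   q5    q10  q11 
   q6     q4  q12 
   q7     q2   q7 
   q8     q1  q13 
   q9    q14  q15 
   q10    q8  q16 
   q11    q4  q11 
   q12   q16  q12 
   q13   q17   q0 
   q14    q1  q18 
   q15    q8  q15 
   q16   q18  q16 
   q17    q2  q19 
   q18   q19  q18 
 * q19   q12  q19 
(> = start, * = accepting)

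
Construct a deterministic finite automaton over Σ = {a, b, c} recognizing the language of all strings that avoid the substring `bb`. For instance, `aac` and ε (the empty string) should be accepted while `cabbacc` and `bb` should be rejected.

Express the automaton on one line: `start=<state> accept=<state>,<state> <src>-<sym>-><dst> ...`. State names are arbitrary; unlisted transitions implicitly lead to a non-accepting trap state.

start=q0 accept=q0,q1 q0-a->q0 q0-b->q1 q0-c->q0 q1-a->q0 q1-b->q2 q1-c->q0 q2-a->q2 q2-b->q2 q2-c->q2

This is the complement of 'contains `bb`'. Use the same substring-matching states — q0 through q2 holding how much of `bb` has just been matched — but flip the accepting set: everything except the trap q2 accepts.
        a   b   c  
>* q0   q0  q1  q0 
 * q1   q0  q2  q0 
   q2   q2  q2  q2 
(> = start, * = accepting)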